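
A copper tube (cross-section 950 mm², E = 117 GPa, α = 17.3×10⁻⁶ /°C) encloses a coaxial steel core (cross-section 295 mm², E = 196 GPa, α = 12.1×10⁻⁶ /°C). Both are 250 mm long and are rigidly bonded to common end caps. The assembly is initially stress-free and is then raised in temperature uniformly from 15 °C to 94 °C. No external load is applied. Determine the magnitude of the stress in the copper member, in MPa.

The copper has the larger α, so on heating it would change length more than the steel if both were free. The rigid plates force a common final length, so the copper is put into compression and the steel into tension, with equal and opposite forces P (no external load).
Setting the final lengths equal and cancelling L: (α₁ − α₂)ΔT = P/(A₁E₁) + P/(A₂E₂).
|α₁ − α₂|·ΔT = 5.2×10⁻⁶ × 79 = 0.0004108.
1/(A₁E₁) + 1/(A₂E₂) = 1/(950×117×10³) + 1/(295×196×10³) = 2.629×10⁻⁸ N⁻¹.
So P = 0.0004108 / 2.629×10⁻⁸ = 15.62 kN.
σ_{copper} = P/A₁ = 15620/950 = 16.45 MPa, compressive.

σ ≈ 16.4 MPa (compressive)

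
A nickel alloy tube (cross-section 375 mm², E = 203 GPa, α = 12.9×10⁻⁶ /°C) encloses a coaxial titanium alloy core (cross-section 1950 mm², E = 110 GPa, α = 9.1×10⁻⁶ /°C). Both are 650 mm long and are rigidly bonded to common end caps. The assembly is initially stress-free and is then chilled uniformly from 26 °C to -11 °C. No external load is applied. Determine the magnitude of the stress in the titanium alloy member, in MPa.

σ ≈ 4.05 MPa (compressive)

Equilibrium of a rigid end plate with no external load gives equal and opposite internal forces ±P in the two members. Since α_{nickel alloy} > α_{titanium alloy}, cooling drives the nickel alloy into tension and the titanium alloy into compression.
Compatibility of the two members (thermal + elastic change equal): (α₁ − α₂)ΔT = P·[1/(A₁E₁) + 1/(A₂E₂)].
|α₁ − α₂|·ΔT = 3.8×10⁻⁶ × 37 = 0.0001406.
1/(A₁E₁) + 1/(A₂E₂) = 1/(375×203×10³) + 1/(1950×110×10³) = 1.78×10⁻⁸ N⁻¹.
P = 0.0001406 / 1.78×10⁻⁸ = 7900 N = 7.9 kN.
σ_{titanium alloy} = P/A₂ = 7900/1950 = 4.051 MPa, compressive.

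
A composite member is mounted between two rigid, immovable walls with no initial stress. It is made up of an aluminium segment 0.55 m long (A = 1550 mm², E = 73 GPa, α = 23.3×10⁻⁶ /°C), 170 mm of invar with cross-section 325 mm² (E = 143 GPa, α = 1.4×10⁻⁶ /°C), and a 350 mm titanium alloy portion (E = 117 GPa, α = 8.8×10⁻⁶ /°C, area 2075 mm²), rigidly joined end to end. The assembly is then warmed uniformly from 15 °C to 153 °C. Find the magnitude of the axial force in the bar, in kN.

With the walls removed the bar would change length by δ_free = Σ αᵢΔT Lᵢ = 23.3×10⁻⁶×138×550 + 1.4×10⁻⁶×138×170 + 8.8×10⁻⁶×138×350 = 2.226 mm.
The rigid supports impose zero overall length change; the single axial force P common to all segments must satisfy P Σ Lᵢ/(AᵢEᵢ) = δ_free.
The series flexibility is Σ Lᵢ/(AᵢEᵢ) = 550/(1550×73×10³) + 170/(325×143×10³) + 350/(2075×117×10³) = 9.96×10⁻⁶ mm/N.
P = 2.226 / 9.96×10⁻⁶ = 223500 N = 223.5 kN, compressive.

P ≈ 224 kN (compressive)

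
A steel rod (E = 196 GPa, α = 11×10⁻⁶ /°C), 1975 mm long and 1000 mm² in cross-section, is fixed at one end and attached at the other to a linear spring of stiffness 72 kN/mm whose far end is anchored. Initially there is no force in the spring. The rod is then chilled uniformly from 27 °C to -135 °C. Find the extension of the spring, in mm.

If the spring were absent the rod would shorten by αΔT L = 11×10⁻⁶ × 162 × 1975 = 3.519 mm.
Let P be the tensile force in the spring. The rod extends elastically by PL/(AE) and the spring stretches by P/k; together these equal δ_free.
P [ L/(AE) + 1/k ] = δ_free → P [ 1975/(1000×196×10³) + 1/(72×10³) ] = 3.519.
P = 3.519 / 2.397×10⁻⁵ = 146900 N.
Spring extension = P/k = 146900/(72×10³) = 2.04 mm.

δ ≈ 2.04 mm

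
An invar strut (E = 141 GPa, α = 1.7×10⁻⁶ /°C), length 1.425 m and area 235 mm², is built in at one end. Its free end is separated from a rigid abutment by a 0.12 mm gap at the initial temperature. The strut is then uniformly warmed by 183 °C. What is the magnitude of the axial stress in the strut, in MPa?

Unrestrained expansion: δ_free = αΔT L = 1.7×10⁻⁶ × 183 × 1425 = 0.4433 mm.
The gap closes (δ_free > 0.12 mm) and the wall then resists a further 0.4433 − 0.12 = 0.3233 mm of expansion.
Compatibility: PL/(AE) = 0.3233 mm, so σ = P/A = E × (0.3233/1425) = 31.99 MPa.

σ ≈ 32 MPa (compressive)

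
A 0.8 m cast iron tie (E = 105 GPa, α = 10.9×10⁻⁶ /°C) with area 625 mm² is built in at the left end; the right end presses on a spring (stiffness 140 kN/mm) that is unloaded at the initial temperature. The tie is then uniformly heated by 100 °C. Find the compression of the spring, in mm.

Free thermal expansion: δ_free = αΔT L = 10.9×10⁻⁶ × 100 × 800 = 0.872 mm.
Let P be the compressive force at the spring. The tie shortens elastically by PL/(AE) and the spring compresses by P/k; together these equal δ_free.
So P = δ_free / [L/(AE) + 1/k] = 0.872 / [ 800/(625×105×10³) + 1/(140×10³) ].
P = 0.872 / 1.933×10⁻⁵ = 45100 N.
Spring compression = P/k = 45100/(140×10³) = 0.3222 mm.

δ ≈ 0.322 mm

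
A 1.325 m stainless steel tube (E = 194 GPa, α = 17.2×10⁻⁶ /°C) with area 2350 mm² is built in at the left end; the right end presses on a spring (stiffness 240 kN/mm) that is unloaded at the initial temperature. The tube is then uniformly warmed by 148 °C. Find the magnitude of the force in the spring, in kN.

P ≈ 477 kN

The unrestrained thermal change is αΔT L = 17.2×10⁻⁶ × 148 × 1325 = 3.373 mm.
With a force P in the spring, the elastic change of the tube is PL/(AE) and that of the spring is P/k; compatibility requires their sum to equal δ_free.
So P = δ_free / [L/(AE) + 1/k] = 3.373 / [ 1325/(2350×194×10³) + 1/(240×10³) ].
P = 3.373 / 7.073×10⁻⁶ = 476900 N.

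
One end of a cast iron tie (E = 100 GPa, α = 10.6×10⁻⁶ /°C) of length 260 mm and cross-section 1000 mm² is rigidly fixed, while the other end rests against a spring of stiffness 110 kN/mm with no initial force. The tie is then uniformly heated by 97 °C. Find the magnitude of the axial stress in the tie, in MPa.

The unrestrained thermal change is αΔT L = 10.6×10⁻⁶ × 97 × 260 = 0.2673 mm.
With a force P in the spring, the elastic change of the tie is PL/(AE) and that of the spring is P/k; compatibility requires their sum to equal δ_free.
So P = δ_free / [L/(AE) + 1/k] = 0.2673 / [ 260/(1000×100×10³) + 1/(110×10³) ].
P = 0.2673 / 1.169×10⁻⁵ = 22870 N.
σ = P/A = 22870/1000 = 22.87 MPa.

σ ≈ 22.9 MPa (compressive)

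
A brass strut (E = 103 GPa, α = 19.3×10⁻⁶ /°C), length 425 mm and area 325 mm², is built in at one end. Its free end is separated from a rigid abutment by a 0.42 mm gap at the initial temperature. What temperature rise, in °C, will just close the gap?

ΔT ≈ 51.2 °C

Contact occurs when the free expansion equals the gap: αΔT L = 0.42 mm.
So ΔT = g/(αL) = 0.42/(19.3×10⁻⁶ × 425) = 51.2 °C.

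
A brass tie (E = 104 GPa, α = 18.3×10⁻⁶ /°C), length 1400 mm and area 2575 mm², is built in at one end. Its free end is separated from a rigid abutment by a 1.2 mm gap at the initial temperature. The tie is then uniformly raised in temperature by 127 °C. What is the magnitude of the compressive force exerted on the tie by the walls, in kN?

P ≈ 393 kN

Free thermal elongation = αΔT L = 18.3×10⁻⁶ × 127 × 1400 = 3.254 mm.
The gap closes (δ_free > 1.2 mm) and the wall then resists a further 3.254 − 1.2 = 2.054 mm of expansion.
Compatibility: PL/(AE) = 2.054 mm, so σ = P/A = E × (2.054/1400) = 152.6 MPa.
P = σA = 152.6 × 2575 = 392.9 kN.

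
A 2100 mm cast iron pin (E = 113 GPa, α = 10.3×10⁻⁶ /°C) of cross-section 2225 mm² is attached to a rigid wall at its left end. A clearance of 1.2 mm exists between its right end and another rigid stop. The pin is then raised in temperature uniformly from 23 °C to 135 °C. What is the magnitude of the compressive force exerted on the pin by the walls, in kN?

Free thermal elongation = αΔT L = 10.3×10⁻⁶ × 112 × 2100 = 2.423 mm.
This exceeds the 1.2 mm gap, so the wall pushes back. The portion of expansion that must be recovered elastically is δ_free − gap = 2.423 − 1.2 = 1.223 mm.
That suppressed elongation corresponds to σ = E·Δ/L = 113×10³ × 1.223/2100 = 65.79 MPa.
Force on the wall = σA = 65.79 × 2225 mm² = 146.4 kN.

P ≈ 146 kN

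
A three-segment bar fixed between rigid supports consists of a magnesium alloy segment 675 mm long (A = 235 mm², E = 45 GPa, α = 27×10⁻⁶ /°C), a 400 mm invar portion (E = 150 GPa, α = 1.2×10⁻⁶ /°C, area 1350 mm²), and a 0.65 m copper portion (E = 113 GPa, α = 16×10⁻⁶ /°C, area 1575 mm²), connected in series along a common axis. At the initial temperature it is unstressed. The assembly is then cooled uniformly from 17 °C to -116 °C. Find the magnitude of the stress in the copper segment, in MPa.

Free thermal contraction of the whole bar: Σ αᵢΔT Lᵢ = 27×10⁻⁶×133×675 + 1.2×10⁻⁶×133×400 + 16×10⁻⁶×133×650 = 3.871 mm.
The walls prevent any net length change, so an axial force P (same in every segment) develops. Compatibility: P · Σ Lᵢ/(AᵢEᵢ) = δ_free.
Σ Lᵢ/(AᵢEᵢ) = 675/(235×45×10³) + 400/(1350×150×10³) + 650/(1575×113×10³) = 6.946×10⁻⁵ mm/N.
So P = 3.871 / 6.946×10⁻⁵ = 55.73 kN, tensile.
σ_{copper} = P / A = 55730 / 1575 = 35.39 MPa.

σ ≈ 35.4 MPa (tensile)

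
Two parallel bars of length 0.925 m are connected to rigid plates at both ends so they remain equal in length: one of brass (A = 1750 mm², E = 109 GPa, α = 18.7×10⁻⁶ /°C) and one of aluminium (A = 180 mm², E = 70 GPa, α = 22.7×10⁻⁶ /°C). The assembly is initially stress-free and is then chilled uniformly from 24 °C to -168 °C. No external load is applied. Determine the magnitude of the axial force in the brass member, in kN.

P ≈ 9.08 kN (compressive in the brass)

Both members must finish at the same length. With the larger α, the aluminium tends to over-contract; the plates restrain it, putting the aluminium in tension and the brass in compression. With no external load the two internal forces are equal and opposite, magnitude P.
Setting the final lengths equal and cancelling L: (α₁ − α₂)ΔT = P/(A₁E₁) + P/(A₂E₂).
|α₁ − α₂|·ΔT = 4×10⁻⁶ × 192 = 0.000768.
1/(A₁E₁) + 1/(A₂E₂) = 1/(1750×109×10³) + 1/(180×70×10³) = 8.461×10⁻⁸ N⁻¹.
So P = 0.000768 / 8.461×10⁻⁸ = 9.077 kN.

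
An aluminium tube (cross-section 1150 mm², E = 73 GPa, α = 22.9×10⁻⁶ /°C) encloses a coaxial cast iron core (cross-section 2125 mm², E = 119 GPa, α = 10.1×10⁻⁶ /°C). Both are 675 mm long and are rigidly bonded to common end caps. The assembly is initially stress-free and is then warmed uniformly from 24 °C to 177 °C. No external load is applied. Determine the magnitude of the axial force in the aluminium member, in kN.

Equilibrium of a rigid end plate with no external load gives equal and opposite internal forces ±P in the two members. Since α_{aluminium} > α_{cast iron}, heating drives the aluminium into compression and the cast iron into tension.
Equating the net (thermal + elastic) strains gives |α₁ − α₂|·ΔT = P·[1/(A₁E₁) + 1/(A₂E₂)].
|α₁ − α₂|·ΔT = 12.8×10⁻⁶ × 153 = 0.001958.
1/(A₁E₁) + 1/(A₂E₂) = 1/(1150×73×10³) + 1/(2125×119×10³) = 1.587×10⁻⁸ N⁻¹.
P = 0.001958 / 1.587×10⁻⁸ = 123400 N = 123.4 kN.

P ≈ 123 kN (compressive in the aluminium)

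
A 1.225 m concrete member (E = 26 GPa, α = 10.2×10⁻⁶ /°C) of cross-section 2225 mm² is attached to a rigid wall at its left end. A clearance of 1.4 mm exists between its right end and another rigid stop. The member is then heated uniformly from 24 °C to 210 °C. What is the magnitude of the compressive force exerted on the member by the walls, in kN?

P ≈ 43.6 kN

Unrestrained expansion: δ_free = αΔT L = 10.2×10⁻⁶ × 186 × 1225 = 2.324 mm.
This exceeds the 1.4 mm gap, so the wall pushes back. The portion of expansion that must be recovered elastically is δ_free − gap = 2.324 − 1.4 = 0.9241 mm.
So σ = E(δ_free − g)/L = 26×10³ × 0.9241/1225 = 19.61 MPa.
Force on the wall = σA = 19.61 × 2225 mm² = 43.64 kN.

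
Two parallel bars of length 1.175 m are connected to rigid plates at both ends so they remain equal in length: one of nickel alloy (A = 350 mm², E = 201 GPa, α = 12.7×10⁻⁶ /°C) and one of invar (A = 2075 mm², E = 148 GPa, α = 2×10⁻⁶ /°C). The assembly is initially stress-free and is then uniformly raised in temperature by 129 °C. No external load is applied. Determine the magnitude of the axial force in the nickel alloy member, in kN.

Both members must finish at the same length. With the larger α, the nickel alloy tends to over-expand; the plates restrain it, putting the nickel alloy in compression and the invar in tension. With no external load the two internal forces are equal and opposite, magnitude P.
Equating the net (thermal + elastic) strains gives |α₁ − α₂|·ΔT = P·[1/(A₁E₁) + 1/(A₂E₂)].
|α₁ − α₂|·ΔT = 10.7×10⁻⁶ × 129 = 0.00138.
1/(A₁E₁) + 1/(A₂E₂) = 1/(350×201×10³) + 1/(2075×148×10³) = 1.747×10⁻⁸ N⁻¹.
So P = 0.00138 / 1.747×10⁻⁸ = 79.01 kN.

P ≈ 79 kN (compressive in the nickel alloy)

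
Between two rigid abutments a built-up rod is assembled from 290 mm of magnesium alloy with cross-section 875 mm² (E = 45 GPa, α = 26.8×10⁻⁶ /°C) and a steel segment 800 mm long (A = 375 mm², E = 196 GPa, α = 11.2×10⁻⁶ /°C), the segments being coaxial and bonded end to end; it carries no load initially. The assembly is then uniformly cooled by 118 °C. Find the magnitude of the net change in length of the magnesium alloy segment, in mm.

If the supports were absent, the total length change would be Σ αᵢΔT Lᵢ = 26.8×10⁻⁶×118×290 + 11.2×10⁻⁶×118×800 = 1.974 mm.
The rigid supports impose zero overall length change; the single axial force P common to all segments must satisfy P Σ Lᵢ/(AᵢEᵢ) = δ_free.
Σ Lᵢ/(AᵢEᵢ) = 290/(875×45×10³) + 800/(375×196×10³) = 1.825×10⁻⁵ mm/N.
So P = 1.974 / 1.825×10⁻⁵ = 108.2 kN, tensile.
For the magnesium alloy segment, free thermal change = 26.8×10⁻⁶×118×290 = 0.9171 mm and elastic change from P = 108200×290/(875×45×10³) = 0.7968 mm; these oppose, so the net change is 0.12 mm (segment shortens).

|ΔL| ≈ 0.12 mm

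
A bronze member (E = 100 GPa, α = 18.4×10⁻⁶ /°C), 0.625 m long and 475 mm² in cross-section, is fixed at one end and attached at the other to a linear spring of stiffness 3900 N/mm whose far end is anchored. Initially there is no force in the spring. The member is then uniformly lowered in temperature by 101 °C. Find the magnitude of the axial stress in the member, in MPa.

σ ≈ 9.07 MPa (tensile)

If the spring were absent the member would shorten by αΔT L = 18.4×10⁻⁶ × 101 × 625 = 1.161 mm.
With a force P in the spring, the elastic change of the member is PL/(AE) and that of the spring is P/k; compatibility requires their sum to equal δ_free.
So P = δ_free / [L/(AE) + 1/k] = 1.161 / [ 625/(475×100×10³) + 1/(3900) ].
P = 1.161 / 0.0002696 = 4309 N.
σ = P/A = 4309/475 = 9.071 MPa.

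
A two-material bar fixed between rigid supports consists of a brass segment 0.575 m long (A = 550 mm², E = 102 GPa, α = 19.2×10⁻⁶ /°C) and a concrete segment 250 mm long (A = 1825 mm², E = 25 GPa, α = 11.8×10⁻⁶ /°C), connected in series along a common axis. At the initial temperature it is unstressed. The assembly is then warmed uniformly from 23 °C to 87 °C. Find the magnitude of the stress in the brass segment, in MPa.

Free thermal expansion of the whole bar: Σ αᵢΔT Lᵢ = 19.2×10⁻⁶×64×575 + 11.8×10⁻⁶×64×250 = 0.8954 mm.
The walls prevent any net length change, so an axial force P (same in every segment) develops. Compatibility: P · Σ Lᵢ/(AᵢEᵢ) = δ_free.
Σ Lᵢ/(AᵢEᵢ) = 575/(550×102×10³) + 250/(1825×25×10³) = 1.573×10⁻⁵ mm/N.
So P = 0.8954 / 1.573×10⁻⁵ = 56.92 kN, compressive.
σ_{brass} = P / A = 56920 / 550 = 103.5 MPa.

σ ≈ 103 MPa (compressive)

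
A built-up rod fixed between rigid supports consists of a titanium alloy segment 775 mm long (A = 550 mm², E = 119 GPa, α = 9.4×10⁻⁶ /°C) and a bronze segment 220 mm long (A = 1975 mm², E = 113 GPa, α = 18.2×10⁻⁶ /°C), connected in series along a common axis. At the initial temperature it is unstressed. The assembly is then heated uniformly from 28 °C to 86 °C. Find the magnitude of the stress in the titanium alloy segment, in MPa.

If the supports were absent, the total length change would be Σ αᵢΔT Lᵢ = 9.4×10⁻⁶×58×775 + 18.2×10⁻⁶×58×220 = 0.6548 mm.
The rigid supports impose zero overall length change; the single axial force P common to all segments must satisfy P Σ Lᵢ/(AᵢEᵢ) = δ_free.
Σ Lᵢ/(AᵢEᵢ) = 775/(550×119×10³) + 220/(1975×113×10³) = 1.283×10⁻⁵ mm/N.
Hence P = δ_free / Σ(L/AE) = 0.6548/1.283×10⁻⁵ = 51.05 kN (compressive).
σ_{titanium alloy} = P / A = 51050 / 550 = 92.81 MPa.

σ ≈ 92.8 MPa (compressive)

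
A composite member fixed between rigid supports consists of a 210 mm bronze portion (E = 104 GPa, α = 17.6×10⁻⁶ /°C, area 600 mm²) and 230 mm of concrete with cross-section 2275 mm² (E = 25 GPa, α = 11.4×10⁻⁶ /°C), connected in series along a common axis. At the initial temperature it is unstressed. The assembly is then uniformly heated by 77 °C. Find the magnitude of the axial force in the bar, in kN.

P ≈ 65.7 kN (compressive)

If the supports were absent, the total length change would be Σ αᵢΔT Lᵢ = 17.6×10⁻⁶×77×210 + 11.4×10⁻⁶×77×230 = 0.4865 mm.
The walls prevent any net length change, so an axial force P (same in every segment) develops. Compatibility: P · Σ Lᵢ/(AᵢEᵢ) = δ_free.
Σ Lᵢ/(AᵢEᵢ) = 210/(600×104×10³) + 230/(2275×25×10³) = 7.409×10⁻⁶ mm/N.
Hence P = δ_free / Σ(L/AE) = 0.4865/7.409×10⁻⁶ = 65.66 kN (compressive).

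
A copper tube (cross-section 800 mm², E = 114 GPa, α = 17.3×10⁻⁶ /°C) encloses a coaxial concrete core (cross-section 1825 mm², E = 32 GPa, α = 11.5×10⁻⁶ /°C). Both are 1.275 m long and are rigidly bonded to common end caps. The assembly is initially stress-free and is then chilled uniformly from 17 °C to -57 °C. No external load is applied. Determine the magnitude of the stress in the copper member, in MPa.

σ ≈ 19.1 MPa (tensile)

Both members must finish at the same length. With the larger α, the copper tends to over-contract; the plates restrain it, putting the copper in tension and the concrete in compression. With no external load the two internal forces are equal and opposite, magnitude P.
Setting the final lengths equal and cancelling L: (α₁ − α₂)ΔT = P/(A₁E₁) + P/(A₂E₂).
|α₁ − α₂|·ΔT = 5.8×10⁻⁶ × 74 = 0.0004292.
1/(A₁E₁) + 1/(A₂E₂) = 1/(800×114×10³) + 1/(1825×32×10³) = 2.809×10⁻⁸ N⁻¹.
P = 0.0004292 / 2.809×10⁻⁸ = 15280 N = 15.28 kN.
σ_{copper} = P/A₁ = 15280/800 = 19.1 MPa, tensile.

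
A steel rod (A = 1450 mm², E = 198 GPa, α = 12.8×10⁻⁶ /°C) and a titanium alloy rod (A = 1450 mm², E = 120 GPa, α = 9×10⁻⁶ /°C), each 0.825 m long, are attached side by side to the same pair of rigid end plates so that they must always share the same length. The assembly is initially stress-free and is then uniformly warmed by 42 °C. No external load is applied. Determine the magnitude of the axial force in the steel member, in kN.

Both members must finish at the same length. With the larger α, the steel tends to over-expand; the plates restrain it, putting the steel in compression and the titanium alloy in tension. With no external load the two internal forces are equal and opposite, magnitude P.
Setting the final lengths equal and cancelling L: (α₁ − α₂)ΔT = P/(A₁E₁) + P/(A₂E₂).
|α₁ − α₂|·ΔT = 3.8×10⁻⁶ × 42 = 0.0001596.
1/(A₁E₁) + 1/(A₂E₂) = 1/(1450×198×10³) + 1/(1450×120×10³) = 9.23×10⁻⁹ N⁻¹.
So P = 0.0001596 / 9.23×10⁻⁹ = 17.29 kN.

P ≈ 17.3 kN (compressive in the steel)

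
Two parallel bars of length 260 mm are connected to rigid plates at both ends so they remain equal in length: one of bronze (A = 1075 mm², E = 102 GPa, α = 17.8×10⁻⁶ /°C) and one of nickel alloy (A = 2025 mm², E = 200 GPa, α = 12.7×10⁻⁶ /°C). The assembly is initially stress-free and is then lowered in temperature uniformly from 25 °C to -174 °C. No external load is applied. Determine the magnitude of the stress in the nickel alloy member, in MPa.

σ ≈ 43.2 MPa (compressive)

Equilibrium of a rigid end plate with no external load gives equal and opposite internal forces ±P in the two members. Since α_{bronze} > α_{nickel alloy}, cooling drives the bronze into tension and the nickel alloy into compression.
Compatibility of the two members (thermal + elastic change equal): (α₁ − α₂)ΔT = P·[1/(A₁E₁) + 1/(A₂E₂)].
|α₁ − α₂|·ΔT = 5.1×10⁻⁶ × 199 = 0.001015.
1/(A₁E₁) + 1/(A₂E₂) = 1/(1075×102×10³) + 1/(2025×200×10³) = 1.159×10⁻⁸ N⁻¹.
P = 0.001015 / 1.159×10⁻⁸ = 87570 N = 87.57 kN.
σ_{nickel alloy} = P/A₂ = 87570/2025 = 43.25 MPa, compressive.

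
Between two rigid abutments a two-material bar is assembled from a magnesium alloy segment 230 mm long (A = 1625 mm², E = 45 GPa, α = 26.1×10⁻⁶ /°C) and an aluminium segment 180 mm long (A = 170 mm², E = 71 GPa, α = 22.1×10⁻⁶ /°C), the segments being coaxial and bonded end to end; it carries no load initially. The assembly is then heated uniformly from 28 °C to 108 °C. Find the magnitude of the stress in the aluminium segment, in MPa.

Free thermal expansion of the whole bar: Σ αᵢΔT Lᵢ = 26.1×10⁻⁶×80×230 + 22.1×10⁻⁶×80×180 = 0.7985 mm.
The walls prevent any net length change, so an axial force P (same in every segment) develops. Compatibility: P · Σ Lᵢ/(AᵢEᵢ) = δ_free.
The series flexibility is Σ Lᵢ/(AᵢEᵢ) = 230/(1625×45×10³) + 180/(170×71×10³) = 1.806×10⁻⁵ mm/N.
So P = 0.7985 / 1.806×10⁻⁵ = 44.22 kN, compressive.
σ_{aluminium} = P / A = 44220 / 170 = 260.1 MPa.

σ ≈ 260 MPa (compressive)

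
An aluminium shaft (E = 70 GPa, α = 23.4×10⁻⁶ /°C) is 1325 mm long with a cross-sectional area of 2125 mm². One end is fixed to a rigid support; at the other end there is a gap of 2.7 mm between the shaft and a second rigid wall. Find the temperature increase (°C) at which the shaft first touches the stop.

The gap closes when αΔT L = 2.7 mm, since the shaft is still unstressed at that instant.
ΔT = 2.7 / (23.4×10⁻⁶ × 1325) = 87.08 °C.

ΔT ≈ 87.1 °C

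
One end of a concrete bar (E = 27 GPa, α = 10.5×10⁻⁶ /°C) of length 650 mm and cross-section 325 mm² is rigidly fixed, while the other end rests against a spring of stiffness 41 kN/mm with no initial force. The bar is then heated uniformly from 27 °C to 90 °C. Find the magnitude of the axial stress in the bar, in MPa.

σ ≈ 13.4 MPa (compressive)

If the spring were absent the bar would lengthen by αΔT L = 10.5×10⁻⁶ × 63 × 650 = 0.43 mm.
Let P be the compressive force at the spring. The bar shortens elastically by PL/(AE) and the spring compresses by P/k; together these equal δ_free.
So P = δ_free / [L/(AE) + 1/k] = 0.43 / [ 650/(325×27×10³) + 1/(41×10³) ].
P = 0.43 / 9.846×10⁻⁵ = 4367 N.
σ = P/A = 4367/325 = 13.44 MPa.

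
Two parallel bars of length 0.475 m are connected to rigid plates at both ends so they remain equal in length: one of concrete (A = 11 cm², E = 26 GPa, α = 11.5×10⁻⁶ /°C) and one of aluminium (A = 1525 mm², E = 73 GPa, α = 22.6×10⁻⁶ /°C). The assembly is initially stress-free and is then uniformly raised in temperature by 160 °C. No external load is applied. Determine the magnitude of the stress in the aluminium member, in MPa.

The aluminium has the larger α, so on heating it would change length more than the concrete if both were free. The rigid plates force a common final length, so the aluminium is put into compression and the concrete into tension, with equal and opposite forces P (no external load).
Setting the final lengths equal and cancelling L: (α₁ − α₂)ΔT = P/(A₁E₁) + P/(A₂E₂).
|α₁ − α₂|·ΔT = 11.1×10⁻⁶ × 160 = 0.001776.
1/(A₁E₁) + 1/(A₂E₂) = 1/(1100×26×10³) + 1/(1525×73×10³) = 4.395×10⁻⁸ N⁻¹.
So P = 0.001776 / 4.395×10⁻⁸ = 40.41 kN.
σ_{aluminium} = P/A₂ = 40410/1525 = 26.5 MPa, compressive.

σ ≈ 26.5 MPa (compressive)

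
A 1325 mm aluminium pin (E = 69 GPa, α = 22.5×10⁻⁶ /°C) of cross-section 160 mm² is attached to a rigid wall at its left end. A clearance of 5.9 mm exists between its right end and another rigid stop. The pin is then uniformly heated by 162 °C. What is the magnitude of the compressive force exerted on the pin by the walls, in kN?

Unrestrained expansion: δ_free = αΔT L = 22.5×10⁻⁶ × 162 × 1325 = 4.83 mm.
Since δ_free = 4.83 mm is less than the 5.9 mm gap, the pin never touches the wall. No axial force develops.

P ≈ 0 kN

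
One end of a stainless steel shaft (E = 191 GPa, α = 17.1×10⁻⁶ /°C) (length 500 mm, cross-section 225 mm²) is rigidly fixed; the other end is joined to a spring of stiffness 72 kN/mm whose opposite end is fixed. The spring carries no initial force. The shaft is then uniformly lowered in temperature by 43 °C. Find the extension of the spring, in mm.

δ ≈ 0.2 mm

The unrestrained thermal change is αΔT L = 17.1×10⁻⁶ × 43 × 500 = 0.3677 mm.
Let P be the tensile force in the spring. The shaft extends elastically by PL/(AE) and the spring stretches by P/k; together these equal δ_free.
P [ L/(AE) + 1/k ] = δ_free → P [ 500/(225×191×10³) + 1/(72×10³) ] = 0.3677.
P = 0.3677 / 2.552×10⁻⁵ = 14400 N.
Spring extension = P/k = 14400/(72×10³) = 0.2001 mm.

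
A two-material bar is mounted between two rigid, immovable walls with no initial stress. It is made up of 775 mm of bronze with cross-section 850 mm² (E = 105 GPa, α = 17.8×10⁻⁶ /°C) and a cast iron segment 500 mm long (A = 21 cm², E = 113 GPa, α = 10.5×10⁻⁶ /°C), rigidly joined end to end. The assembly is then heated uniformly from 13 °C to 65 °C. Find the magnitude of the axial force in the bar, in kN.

P ≈ 91.8 kN (compressive)

If the supports were absent, the total length change would be Σ αᵢΔT Lᵢ = 17.8×10⁻⁶×52×775 + 10.5×10⁻⁶×52×500 = 0.9903 mm.
The walls prevent any net length change, so an axial force P (same in every segment) develops. Compatibility: P · Σ Lᵢ/(AᵢEᵢ) = δ_free.
Σ Lᵢ/(AᵢEᵢ) = 775/(850×105×10³) + 500/(2100×113×10³) = 1.079×10⁻⁵ mm/N.
P = 0.9903 / 1.079×10⁻⁵ = 91780 N = 91.78 kN, compressive.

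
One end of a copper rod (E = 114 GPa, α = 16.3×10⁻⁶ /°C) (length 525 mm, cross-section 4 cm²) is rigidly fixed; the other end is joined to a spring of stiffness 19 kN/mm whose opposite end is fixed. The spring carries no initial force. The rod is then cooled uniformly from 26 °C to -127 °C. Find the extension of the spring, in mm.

δ ≈ 1.07 mm

The unrestrained thermal change is αΔT L = 16.3×10⁻⁶ × 153 × 525 = 1.309 mm.
With a force P in the spring, the elastic change of the rod is PL/(AE) and that of the spring is P/k; compatibility requires their sum to equal δ_free.
P [ L/(AE) + 1/k ] = δ_free → P [ 525/(400×114×10³) + 1/(19×10³) ] = 1.309.
P = 1.309 / 6.414×10⁻⁵ = 20410 N.
Spring extension = P/k = 20410/(19×10³) = 1.074 mm.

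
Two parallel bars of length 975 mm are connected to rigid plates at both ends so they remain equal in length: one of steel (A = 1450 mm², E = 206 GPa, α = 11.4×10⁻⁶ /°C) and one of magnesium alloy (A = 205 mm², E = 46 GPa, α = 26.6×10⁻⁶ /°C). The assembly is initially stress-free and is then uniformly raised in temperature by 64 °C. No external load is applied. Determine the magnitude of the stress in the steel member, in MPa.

Both members must finish at the same length. With the larger α, the magnesium alloy tends to over-expand; the plates restrain it, putting the magnesium alloy in compression and the steel in tension. With no external load the two internal forces are equal and opposite, magnitude P.
Compatibility of the two members (thermal + elastic change equal): (α₁ − α₂)ΔT = P·[1/(A₁E₁) + 1/(A₂E₂)].
|α₁ − α₂|·ΔT = 15.2×10⁻⁶ × 64 = 0.0009728.
1/(A₁E₁) + 1/(A₂E₂) = 1/(1450×206×10³) + 1/(205×46×10³) = 1.094×10⁻⁷ N⁻¹.
P = 0.0009728 / 1.094×10⁻⁷ = 8893 N = 8.893 kN.
σ_{steel} = P/A₁ = 8893/1450 = 6.133 MPa, tensile.

σ ≈ 6.13 MPa (tensile)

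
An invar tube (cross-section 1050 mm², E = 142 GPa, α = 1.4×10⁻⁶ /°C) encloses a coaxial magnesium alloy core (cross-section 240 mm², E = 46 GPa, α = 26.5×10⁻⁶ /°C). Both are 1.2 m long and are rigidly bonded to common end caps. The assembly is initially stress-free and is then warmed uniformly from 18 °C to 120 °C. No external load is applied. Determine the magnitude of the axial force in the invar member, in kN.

The magnesium alloy has the larger α, so on heating it would change length more than the invar if both were free. The rigid plates force a common final length, so the magnesium alloy is put into compression and the invar into tension, with equal and opposite forces P (no external load).
Setting the final lengths equal and cancelling L: (α₁ − α₂)ΔT = P/(A₁E₁) + P/(A₂E₂).
|α₁ − α₂|·ΔT = 25.1×10⁻⁶ × 102 = 0.00256.
1/(A₁E₁) + 1/(A₂E₂) = 1/(1050×142×10³) + 1/(240×46×10³) = 9.729×10⁻⁸ N⁻¹.
So P = 0.00256 / 9.729×10⁻⁸ = 26.32 kN.

P ≈ 26.3 kN (tensile in the invar)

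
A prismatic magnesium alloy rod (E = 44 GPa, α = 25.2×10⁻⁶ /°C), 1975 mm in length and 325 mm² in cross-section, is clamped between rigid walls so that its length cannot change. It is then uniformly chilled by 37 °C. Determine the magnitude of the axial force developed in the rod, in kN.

With zero net strain, σ = E·αΔT = 44 GPa × 25.2×10⁻⁶ × 37 = 41.03 MPa.
Then P = σA = 41.03 × 325 mm² = 13.33 kN, tensile.

P ≈ 13.3 kN (tensile)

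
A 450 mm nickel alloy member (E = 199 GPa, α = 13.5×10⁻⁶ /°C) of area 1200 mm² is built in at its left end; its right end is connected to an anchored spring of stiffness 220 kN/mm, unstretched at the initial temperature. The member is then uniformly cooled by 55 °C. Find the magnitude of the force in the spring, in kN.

P ≈ 52 kN

The unrestrained thermal change is αΔT L = 13.5×10⁻⁶ × 55 × 450 = 0.3341 mm.
Let P be the tensile force in the spring. The member extends elastically by PL/(AE) and the spring stretches by P/k; together these equal δ_free.
So P = δ_free / [L/(AE) + 1/k] = 0.3341 / [ 450/(1200×199×10³) + 1/(220×10³) ].
P = 0.3341 / 6.43×10⁻⁶ = 51960 N.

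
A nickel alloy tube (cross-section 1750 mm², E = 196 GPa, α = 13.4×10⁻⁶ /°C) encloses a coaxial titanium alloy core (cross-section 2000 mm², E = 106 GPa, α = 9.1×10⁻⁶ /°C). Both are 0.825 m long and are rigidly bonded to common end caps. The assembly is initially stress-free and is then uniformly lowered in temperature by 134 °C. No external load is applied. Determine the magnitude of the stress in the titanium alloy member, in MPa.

σ ≈ 37.7 MPa (compressive)

Equilibrium of a rigid end plate with no external load gives equal and opposite internal forces ±P in the two members. Since α_{nickel alloy} > α_{titanium alloy}, cooling drives the nickel alloy into tension and the titanium alloy into compression.
Setting the final lengths equal and cancelling L: (α₁ − α₂)ΔT = P/(A₁E₁) + P/(A₂E₂).
|α₁ − α₂|·ΔT = 4.3×10⁻⁶ × 134 = 0.0005762.
1/(A₁E₁) + 1/(A₂E₂) = 1/(1750×196×10³) + 1/(2000×106×10³) = 7.632×10⁻⁹ N⁻¹.
So P = 0.0005762 / 7.632×10⁻⁹ = 75.49 kN.
σ_{titanium alloy} = P/A₂ = 75490/2000 = 37.75 MPa, compressive.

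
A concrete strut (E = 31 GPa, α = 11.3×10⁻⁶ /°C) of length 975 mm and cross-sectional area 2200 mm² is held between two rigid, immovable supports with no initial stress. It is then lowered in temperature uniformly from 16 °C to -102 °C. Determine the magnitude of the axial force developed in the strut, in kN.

The ends cannot move, so σ = EαΔT = 31×10³ × 11.3×10⁻⁶ × 118 = 41.34 MPa.
Axial force P = σA = 41.34 × 2200 = 90940 N = 90.94 kN, tensile.

P ≈ 90.9 kN (tensile)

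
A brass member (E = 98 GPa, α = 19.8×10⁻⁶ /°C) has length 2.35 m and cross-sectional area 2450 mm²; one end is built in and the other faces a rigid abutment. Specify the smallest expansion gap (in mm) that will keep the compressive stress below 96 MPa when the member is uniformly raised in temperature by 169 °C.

Free expansion if unrestrained: δ_free = αΔT L = 19.8×10⁻⁶ × 169 × 2350 = 7.864 mm.
At the allowable stress the elastic shortening the wall may impose is σL/E = 96 × 2350 / (98×10³) = 2.302 mm.
So the gap has to take up the difference, g_min = δ_free − σL/E = 7.864 − 2.302 = 5.562 mm.

g ≈ 5.56 mm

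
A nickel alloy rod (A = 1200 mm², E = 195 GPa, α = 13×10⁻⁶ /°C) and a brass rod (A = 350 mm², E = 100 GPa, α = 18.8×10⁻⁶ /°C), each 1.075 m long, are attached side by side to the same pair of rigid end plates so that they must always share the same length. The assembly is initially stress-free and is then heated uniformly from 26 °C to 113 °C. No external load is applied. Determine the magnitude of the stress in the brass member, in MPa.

σ ≈ 43.9 MPa (compressive)

Equilibrium of a rigid end plate with no external load gives equal and opposite internal forces ±P in the two members. Since α_{brass} > α_{nickel alloy}, heating drives the brass into compression and the nickel alloy into tension.
Compatibility of the two members (thermal + elastic change equal): (α₁ − α₂)ΔT = P·[1/(A₁E₁) + 1/(A₂E₂)].
|α₁ − α₂|·ΔT = 5.8×10⁻⁶ × 87 = 0.0005046.
1/(A₁E₁) + 1/(A₂E₂) = 1/(1200×195×10³) + 1/(350×100×10³) = 3.284×10⁻⁸ N⁻¹.
P = 0.0005046 / 3.284×10⁻⁸ = 15360 N = 15.36 kN.
σ_{brass} = P/A₂ = 15360/350 = 43.89 MPa, compressive.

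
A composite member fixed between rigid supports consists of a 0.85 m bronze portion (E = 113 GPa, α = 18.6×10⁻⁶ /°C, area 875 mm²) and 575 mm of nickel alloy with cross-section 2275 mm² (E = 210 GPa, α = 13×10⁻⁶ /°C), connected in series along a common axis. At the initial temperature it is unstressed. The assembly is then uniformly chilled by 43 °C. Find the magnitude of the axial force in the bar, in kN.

P ≈ 102 kN (tensile)

If the supports were absent, the total length change would be Σ αᵢΔT Lᵢ = 18.6×10⁻⁶×43×850 + 13×10⁻⁶×43×575 = 1.001 mm.
The walls prevent any net length change, so an axial force P (same in every segment) develops. Compatibility: P · Σ Lᵢ/(AᵢEᵢ) = δ_free.
Σ Lᵢ/(AᵢEᵢ) = 850/(875×113×10³) + 575/(2275×210×10³) = 9.8×10⁻⁶ mm/N.
So P = 1.001 / 9.8×10⁻⁶ = 102.2 kN, tensile.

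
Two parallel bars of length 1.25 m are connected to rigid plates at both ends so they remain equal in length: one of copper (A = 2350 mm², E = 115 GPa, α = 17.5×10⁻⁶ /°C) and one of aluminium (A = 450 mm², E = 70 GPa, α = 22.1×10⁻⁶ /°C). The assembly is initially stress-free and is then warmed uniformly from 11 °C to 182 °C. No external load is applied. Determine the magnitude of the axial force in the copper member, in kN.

P ≈ 22.2 kN (tensile in the copper)

Both members must finish at the same length. With the larger α, the aluminium tends to over-expand; the plates restrain it, putting the aluminium in compression and the copper in tension. With no external load the two internal forces are equal and opposite, magnitude P.
Compatibility of the two members (thermal + elastic change equal): (α₁ − α₂)ΔT = P·[1/(A₁E₁) + 1/(A₂E₂)].
|α₁ − α₂|·ΔT = 4.6×10⁻⁶ × 171 = 0.0007866.
1/(A₁E₁) + 1/(A₂E₂) = 1/(2350×115×10³) + 1/(450×70×10³) = 3.545×10⁻⁸ N⁻¹.
P = 0.0007866 / 3.545×10⁻⁸ = 22190 N = 22.19 kN.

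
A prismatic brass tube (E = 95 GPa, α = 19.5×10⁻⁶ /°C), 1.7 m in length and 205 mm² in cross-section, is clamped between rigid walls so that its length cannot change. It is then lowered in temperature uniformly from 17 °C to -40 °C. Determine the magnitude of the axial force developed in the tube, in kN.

P ≈ 21.6 kN (tensile)

With zero net strain, σ = E·αΔT = 95 GPa × 19.5×10⁻⁶ × 57 = 105.6 MPa.
P = AEαΔT = 205 × 95×10³ × 19.5×10⁻⁶ × 57 = 21.65 kN (tensile).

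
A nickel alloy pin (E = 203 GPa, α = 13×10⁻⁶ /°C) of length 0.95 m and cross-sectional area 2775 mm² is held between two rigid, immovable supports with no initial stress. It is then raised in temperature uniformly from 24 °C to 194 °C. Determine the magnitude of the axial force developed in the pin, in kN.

P ≈ 1240 kN (compressive)

Full restraint means ε = 0, so the stress is σ = EαΔT = 203×10³ × 13×10⁻⁶ × 170 = 448.6 MPa.
P = AEαΔT = 2775 × 203×10³ × 13×10⁻⁶ × 170 = 1245 kN (compressive).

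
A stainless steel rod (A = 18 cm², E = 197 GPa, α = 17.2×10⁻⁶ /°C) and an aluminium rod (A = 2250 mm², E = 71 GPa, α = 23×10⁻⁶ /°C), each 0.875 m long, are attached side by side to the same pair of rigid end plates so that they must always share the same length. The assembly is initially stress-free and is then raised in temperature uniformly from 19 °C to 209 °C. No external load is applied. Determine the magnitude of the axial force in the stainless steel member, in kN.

P ≈ 121 kN (tensile in the stainless steel)

Equilibrium of a rigid end plate with no external load gives equal and opposite internal forces ±P in the two members. Since α_{aluminium} > α_{stainless steel}, heating drives the aluminium into compression and the stainless steel into tension.
Equating the net (thermal + elastic) strains gives |α₁ − α₂|·ΔT = P·[1/(A₁E₁) + 1/(A₂E₂)].
|α₁ − α₂|·ΔT = 5.8×10⁻⁶ × 190 = 0.001102.
1/(A₁E₁) + 1/(A₂E₂) = 1/(1800×197×10³) + 1/(2250×71×10³) = 9.08×10⁻⁹ N⁻¹.
P = 0.001102 / 9.08×10⁻⁹ = 121400 N = 121.4 kN.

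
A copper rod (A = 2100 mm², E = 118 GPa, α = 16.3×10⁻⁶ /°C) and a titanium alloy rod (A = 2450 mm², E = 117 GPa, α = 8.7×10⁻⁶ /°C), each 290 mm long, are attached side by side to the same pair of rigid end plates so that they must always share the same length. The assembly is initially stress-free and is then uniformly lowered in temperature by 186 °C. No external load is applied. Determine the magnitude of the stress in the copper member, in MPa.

σ ≈ 89.5 MPa (tensile)

Equilibrium of a rigid end plate with no external load gives equal and opposite internal forces ±P in the two members. Since α_{copper} > α_{titanium alloy}, cooling drives the copper into tension and the titanium alloy into compression.
Setting the final lengths equal and cancelling L: (α₁ − α₂)ΔT = P/(A₁E₁) + P/(A₂E₂).
|α₁ − α₂|·ΔT = 7.6×10⁻⁶ × 186 = 0.001414.
1/(A₁E₁) + 1/(A₂E₂) = 1/(2100×118×10³) + 1/(2450×117×10³) = 7.524×10⁻⁹ N⁻¹.
So P = 0.001414 / 7.524×10⁻⁹ = 187.9 kN.
σ_{copper} = P/A₁ = 187900/2100 = 89.47 MPa, tensile.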